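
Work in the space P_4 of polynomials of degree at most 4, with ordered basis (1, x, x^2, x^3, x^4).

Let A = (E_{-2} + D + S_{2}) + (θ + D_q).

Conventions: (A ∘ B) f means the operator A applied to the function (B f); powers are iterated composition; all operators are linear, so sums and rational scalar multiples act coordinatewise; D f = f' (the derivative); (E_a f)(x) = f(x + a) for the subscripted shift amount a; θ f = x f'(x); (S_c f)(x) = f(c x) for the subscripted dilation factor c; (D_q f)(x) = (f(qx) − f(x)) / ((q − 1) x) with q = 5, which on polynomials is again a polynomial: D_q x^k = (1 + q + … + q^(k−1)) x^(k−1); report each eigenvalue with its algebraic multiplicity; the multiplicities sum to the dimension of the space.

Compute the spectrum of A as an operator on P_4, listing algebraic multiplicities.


image of 1: 2
image of x: 4x
image of x^2: 7x^2 + 4x + 4
image of x^3: 12x^3 + 28x^2 + 12x - 8
image of x^4: 21x^4 + 152x^3 + 24x^2 - 32x + 16
the matrix is upper triangular; its diagonal is (2, 4, 7, 12, 21)
for a triangular matrix the eigenvalues are the diagonal entries, with algebraic multiplicity their repetition count

λ = 2 (multiplicity 1), λ = 4 (multiplicity 1), λ = 7 (multiplicity 1), λ = 12 (multiplicity 1), λ = 21 (multiplicity 1)


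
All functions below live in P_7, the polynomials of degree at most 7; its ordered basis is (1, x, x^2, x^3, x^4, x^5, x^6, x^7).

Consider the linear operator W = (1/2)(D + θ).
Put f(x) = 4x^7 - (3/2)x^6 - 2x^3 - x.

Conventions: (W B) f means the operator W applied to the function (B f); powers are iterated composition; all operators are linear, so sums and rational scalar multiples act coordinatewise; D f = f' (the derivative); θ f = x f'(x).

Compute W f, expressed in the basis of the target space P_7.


g(x) = 14x^7 + (19/2)x^6 - (9/2)x^5 - 3x^3 - 3x^2 - (1/2)x - 1/2

D f = 28x^6 - 9x^5 - 6x^2 - 1
θ f = 28x^7 - 9x^6 - 6x^3 - x
(D + θ) f = 28x^7 + 19x^6 - 9x^5 - 6x^3 - 6x^2 - x - 1
((1/2)(D + θ)) f = 14x^7 + (19/2)x^6 - (9/2)x^5 - 3x^3 - 3x^2 - (1/2)x - 1/2


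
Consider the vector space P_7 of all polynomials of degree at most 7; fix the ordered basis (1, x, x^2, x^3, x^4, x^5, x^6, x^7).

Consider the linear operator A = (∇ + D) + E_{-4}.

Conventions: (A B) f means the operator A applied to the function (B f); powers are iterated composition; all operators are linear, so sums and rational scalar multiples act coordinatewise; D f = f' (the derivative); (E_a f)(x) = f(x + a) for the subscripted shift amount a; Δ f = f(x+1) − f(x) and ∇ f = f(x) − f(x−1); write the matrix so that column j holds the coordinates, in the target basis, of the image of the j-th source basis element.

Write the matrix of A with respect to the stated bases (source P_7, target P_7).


image of 1: 1
image of x: x - 2
image of x^2: x^2 - 4x + 15
image of x^3: x^3 - 6x^2 + 45x - 63
image of x^4: x^4 - 8x^3 + 90x^2 - 252x + 255
image of x^5: x^5 - 10x^4 + 150x^3 - 630x^2 + 1275x - 1023
image of x^6: x^6 - 12x^5 + 225x^4 - 1260x^3 + 3825x^2 - 6138x + 4095
image of x^7: x^7 - 14x^6 + 315x^5 - 2205x^4 + 8925x^3 - 21483x^2 + 28665x - 16383
each image's coordinates form column j of the matrix

the matrix is [[1, -2, 15, -63, 255, -1023, 4095, -16383]; [0, 1, -4, 45, -252, 1275, -6138, 28665]; [0, 0, 1, -6, 90, -630, 3825, -21483]; [0, 0, 0, 1, -8, 150, -1260, 8925]; [0, 0, 0, 0, 1, -10, 225, -2205]; [0, 0, 0, 0, 0, 1, -12, 315]; [0, 0, 0, 0, 0, 0, 1, -14]; [0, 0, 0, 0, 0, 0, 0, 1]] (rows listed top to bottom)


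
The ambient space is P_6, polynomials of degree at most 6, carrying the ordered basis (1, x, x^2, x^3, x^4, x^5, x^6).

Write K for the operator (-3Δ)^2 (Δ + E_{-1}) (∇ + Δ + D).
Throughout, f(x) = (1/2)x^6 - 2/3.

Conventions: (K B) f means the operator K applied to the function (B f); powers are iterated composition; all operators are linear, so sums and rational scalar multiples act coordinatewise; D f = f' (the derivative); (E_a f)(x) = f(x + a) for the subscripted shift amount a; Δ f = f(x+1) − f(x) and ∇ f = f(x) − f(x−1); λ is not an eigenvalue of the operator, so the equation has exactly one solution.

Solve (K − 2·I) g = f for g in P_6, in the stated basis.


write g with unknown coordinates in the stated basis and equate coefficients in (K − 2·I) g = f
solving from the highest basis element down gives g = -(1/4)x^6 - 405x^3 - 1215x^2 - (8235/2)x - 216673/6
check: K g = -810x^3 - 2430x^2 - 8235x - 72225
so K g − 2·g = (1/2)x^6 - 2/3 = f ✓

the result is g(x) = -(1/4)x^6 - 405x^3 - 1215x^2 - (8235/2)x - 216673/6


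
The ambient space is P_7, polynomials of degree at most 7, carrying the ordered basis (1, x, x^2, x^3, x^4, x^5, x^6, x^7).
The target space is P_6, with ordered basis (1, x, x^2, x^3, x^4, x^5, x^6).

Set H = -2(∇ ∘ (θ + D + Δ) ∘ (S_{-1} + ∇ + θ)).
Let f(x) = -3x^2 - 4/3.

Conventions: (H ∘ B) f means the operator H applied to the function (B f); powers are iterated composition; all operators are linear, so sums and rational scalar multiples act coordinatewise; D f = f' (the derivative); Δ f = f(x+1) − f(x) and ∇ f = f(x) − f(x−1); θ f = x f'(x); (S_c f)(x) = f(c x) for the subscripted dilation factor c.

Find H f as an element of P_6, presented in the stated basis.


the result is g(x) = 72x + 48

S_{-1} f = -3x^2 - 4/3
∇ f = -6x + 3
θ f = -6x^2
(S_{-1} + ∇ + θ) f = -9x^2 - 6x + 5/3
θ (S_{-1} + ∇ + θ) f = -18x^2 - 6x
D (S_{-1} + ∇ + θ) f = -18x - 6
Δ (S_{-1} + ∇ + θ) f = -18x - 15
(θ + D + Δ) (S_{-1} + ∇ + θ) f = -18x^2 - 42x - 21
∇ (θ + D + Δ) (S_{-1} + ∇ + θ) f = -36x - 24
(-2(∇ ∘ (θ + D + Δ) ∘ (S_{-1} + ∇ + θ))) f = 72x + 48


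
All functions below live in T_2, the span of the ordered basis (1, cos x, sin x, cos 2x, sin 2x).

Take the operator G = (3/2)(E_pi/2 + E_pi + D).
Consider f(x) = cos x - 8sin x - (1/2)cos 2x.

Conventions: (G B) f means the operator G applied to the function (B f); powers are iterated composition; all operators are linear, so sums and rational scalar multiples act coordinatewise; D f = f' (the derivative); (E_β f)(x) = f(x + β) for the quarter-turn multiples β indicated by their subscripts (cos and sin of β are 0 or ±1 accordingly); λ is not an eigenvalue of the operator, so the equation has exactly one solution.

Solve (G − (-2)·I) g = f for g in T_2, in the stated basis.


write g with unknown coordinates in the stated basis and equate coefficients in (G − (-2)·I) g = f
solving from the highest basis element down gives g = (98/37)cos x - (4/37)sin x - (1/13)cos 2x - (3/26)sin 2x
check: G g = -(159/37)cos x - (288/37)sin x - (9/26)cos 2x + (3/13)sin 2x
so G g − (-2)·g = cos x - 8sin x - (1/2)cos 2x = f ✓

g(x) = (98/37)cos x - (4/37)sin x - (1/13)cos 2x - (3/26)sin 2x


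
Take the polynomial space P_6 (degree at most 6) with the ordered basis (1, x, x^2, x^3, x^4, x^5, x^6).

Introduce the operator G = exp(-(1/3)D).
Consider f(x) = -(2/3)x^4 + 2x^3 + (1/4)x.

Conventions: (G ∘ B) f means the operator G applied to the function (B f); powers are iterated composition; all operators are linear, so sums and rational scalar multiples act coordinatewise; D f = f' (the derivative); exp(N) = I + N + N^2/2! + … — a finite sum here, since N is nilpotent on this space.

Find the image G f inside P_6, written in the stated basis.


the image equals g(x) = -(2/3)x^4 + (26/9)x^3 - (22/9)x^2 + (329/324)x - 161/972

order-1 term: (8/9)x^3 - 2x^2 - 1/12
order-2 term: -(4/9)x^2 + (2/3)x
order-3 term: (8/81)x - 2/27
order-4 term: -2/243
the series for exp(-(1/3)D) f terminates at order 4
exp(-(1/3)D) f = -(2/3)x^4 + (26/9)x^3 - (22/9)x^2 + (329/324)x - 161/972


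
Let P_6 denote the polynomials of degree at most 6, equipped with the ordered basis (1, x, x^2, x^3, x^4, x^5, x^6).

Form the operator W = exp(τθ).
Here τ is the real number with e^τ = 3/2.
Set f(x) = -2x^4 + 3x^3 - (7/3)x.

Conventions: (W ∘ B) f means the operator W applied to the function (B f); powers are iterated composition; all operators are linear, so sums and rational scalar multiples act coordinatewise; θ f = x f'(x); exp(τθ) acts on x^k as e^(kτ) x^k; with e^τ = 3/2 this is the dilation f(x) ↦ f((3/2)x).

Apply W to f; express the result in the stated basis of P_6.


exp(τθ) x^k = e^(kτ) x^k; with e^τ = 3/2 this sends x^k to (3/2)^k x^k
x ↦ 3/2 x
x^3 ↦ 27/8 x^3
x^4 ↦ 81/16 x^4
applying this coordinatewise to f: exp(τθ) f = -(81/8)x^4 + (81/8)x^3 - (7/2)x

g(x) = -(81/8)x^4 + (81/8)x^3 - (7/2)x


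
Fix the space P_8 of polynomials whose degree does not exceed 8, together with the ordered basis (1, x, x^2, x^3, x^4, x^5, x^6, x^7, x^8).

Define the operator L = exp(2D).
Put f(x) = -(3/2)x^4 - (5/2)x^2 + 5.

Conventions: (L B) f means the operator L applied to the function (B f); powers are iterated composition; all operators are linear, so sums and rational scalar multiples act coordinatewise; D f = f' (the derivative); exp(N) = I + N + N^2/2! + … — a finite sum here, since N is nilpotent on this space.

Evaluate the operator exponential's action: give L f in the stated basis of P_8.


the result is g(x) = -(3/2)x^4 - 12x^3 - (77/2)x^2 - 58x - 29

order-1 term: -12x^3 - 10x
order-2 term: -36x^2 - 10
order-3 term: -48x
order-4 term: -24
the series for exp(2D) f terminates at order 4
exp(2D) f = -(3/2)x^4 - 12x^3 - (77/2)x^2 - 58x - 29


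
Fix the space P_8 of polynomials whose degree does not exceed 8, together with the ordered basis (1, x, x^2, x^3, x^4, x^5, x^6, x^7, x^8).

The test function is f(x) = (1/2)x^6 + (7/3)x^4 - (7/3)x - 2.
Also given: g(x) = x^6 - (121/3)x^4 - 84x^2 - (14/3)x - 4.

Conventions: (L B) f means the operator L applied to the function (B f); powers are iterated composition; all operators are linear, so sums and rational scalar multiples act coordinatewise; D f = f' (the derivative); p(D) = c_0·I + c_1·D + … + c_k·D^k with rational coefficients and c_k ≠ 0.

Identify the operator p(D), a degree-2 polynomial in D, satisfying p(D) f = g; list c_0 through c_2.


c_0 = 2, c_1 = 0, c_2 = -3

D^0 f = (1/2)x^6 + (7/3)x^4 - (7/3)x - 2
D^1 f = 3x^5 + (28/3)x^3 - 7/3
D^2 f = 15x^4 + 28x^2
matching coefficients of g against c_0 f + c_1 Df + … from the top degree down determines the c_i
solution: c_0 = 2, c_1 = 0, c_2 = -3


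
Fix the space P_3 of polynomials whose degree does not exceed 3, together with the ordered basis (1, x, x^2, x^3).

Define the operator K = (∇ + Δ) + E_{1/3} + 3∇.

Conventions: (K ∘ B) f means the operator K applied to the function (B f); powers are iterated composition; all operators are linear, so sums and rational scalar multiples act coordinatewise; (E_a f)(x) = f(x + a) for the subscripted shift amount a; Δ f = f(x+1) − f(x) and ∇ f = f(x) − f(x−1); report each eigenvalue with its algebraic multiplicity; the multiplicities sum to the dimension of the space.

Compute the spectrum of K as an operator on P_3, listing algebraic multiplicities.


λ = 1 (multiplicity 4)

image of 1: 1
image of x: x + 16/3
image of x^2: x^2 + (32/3)x - 26/9
image of x^3: x^3 + 16x^2 - (26/3)x + 136/27
the matrix is upper triangular; its diagonal is (1, 1, 1, 1)
for a triangular matrix the eigenvalues are the diagonal entries, with algebraic multiplicity their repetition count


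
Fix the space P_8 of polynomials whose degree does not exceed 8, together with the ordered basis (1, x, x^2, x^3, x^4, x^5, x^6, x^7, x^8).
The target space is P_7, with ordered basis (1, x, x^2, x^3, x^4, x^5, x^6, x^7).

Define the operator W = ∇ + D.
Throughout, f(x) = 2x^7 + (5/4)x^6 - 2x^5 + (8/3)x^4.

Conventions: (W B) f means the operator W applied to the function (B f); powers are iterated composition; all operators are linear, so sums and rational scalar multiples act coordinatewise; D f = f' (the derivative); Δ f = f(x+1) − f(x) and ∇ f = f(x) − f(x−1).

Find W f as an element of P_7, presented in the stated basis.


∇ f = 14x^6 - (69/2)x^5 + (165/4)x^4 - (43/3)x^3 - (51/4)x^2 + (85/6)x - 47/12
D f = 14x^6 + (15/2)x^5 - 10x^4 + (32/3)x^3
(∇ + D) f = 28x^6 - 27x^5 + (125/4)x^4 - (11/3)x^3 - (51/4)x^2 + (85/6)x - 47/12

g(x) = 28x^6 - 27x^5 + (125/4)x^4 - (11/3)x^3 - (51/4)x^2 + (85/6)x - 47/12


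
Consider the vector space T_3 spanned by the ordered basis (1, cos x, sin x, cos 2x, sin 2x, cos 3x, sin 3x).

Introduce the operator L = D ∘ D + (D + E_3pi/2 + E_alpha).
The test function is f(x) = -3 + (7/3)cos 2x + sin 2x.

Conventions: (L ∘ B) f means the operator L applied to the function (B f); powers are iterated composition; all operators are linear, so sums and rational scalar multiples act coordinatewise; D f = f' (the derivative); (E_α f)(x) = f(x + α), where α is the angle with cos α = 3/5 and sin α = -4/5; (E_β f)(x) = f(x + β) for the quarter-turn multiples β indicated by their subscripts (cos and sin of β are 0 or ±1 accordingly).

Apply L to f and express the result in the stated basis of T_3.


the image equals g(x) = -6 - (282/25)cos 2x - (578/75)sin 2x

D f = 2cos 2x - (14/3)sin 2x
D D f = -(28/3)cos 2x - 4sin 2x
D f = 2cos 2x - (14/3)sin 2x
E_3pi/2 f = -3 - (7/3)cos 2x - sin 2x
E_alpha f = -3 - (121/75)cos 2x + (49/25)sin 2x
(D + E_3pi/2 + E_alpha) f = -6 - (146/75)cos 2x - (278/75)sin 2x
(D ∘ D + (D + E_3pi/2 + E_alpha)) f = -6 - (282/25)cos 2x - (578/75)sin 2x


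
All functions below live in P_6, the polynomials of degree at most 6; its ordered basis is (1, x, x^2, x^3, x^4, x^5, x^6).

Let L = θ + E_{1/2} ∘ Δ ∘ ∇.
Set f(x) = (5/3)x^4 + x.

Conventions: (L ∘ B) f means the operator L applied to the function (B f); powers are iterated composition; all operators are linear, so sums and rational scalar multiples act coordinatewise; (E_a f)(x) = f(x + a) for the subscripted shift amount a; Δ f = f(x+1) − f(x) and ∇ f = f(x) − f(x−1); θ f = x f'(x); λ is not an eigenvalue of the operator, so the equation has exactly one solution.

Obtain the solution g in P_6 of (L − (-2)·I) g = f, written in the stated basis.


the image equals g(x) = (5/18)x^4 - (5/6)x^2 - (7/9)x + 5/36

write g with unknown coordinates in the stated basis and equate coefficients in (L − (-2)·I) g = f
solving from the highest basis element down gives g = (5/18)x^4 - (5/6)x^2 - (7/9)x + 5/36
check: L g = (10/9)x^4 + (5/3)x^2 + (23/9)x - 5/18
so L g − (-2)·g = (5/3)x^4 + x = f ✓


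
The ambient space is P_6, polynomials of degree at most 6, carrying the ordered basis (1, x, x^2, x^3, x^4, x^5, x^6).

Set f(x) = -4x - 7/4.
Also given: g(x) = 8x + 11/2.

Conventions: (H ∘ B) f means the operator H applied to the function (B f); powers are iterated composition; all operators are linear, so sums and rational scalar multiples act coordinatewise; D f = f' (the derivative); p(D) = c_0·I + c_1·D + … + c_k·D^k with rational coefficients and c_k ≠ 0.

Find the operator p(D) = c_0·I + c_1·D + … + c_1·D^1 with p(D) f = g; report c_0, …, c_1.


c_0 = -2, c_1 = -1/2

D^0 f = -4x - 7/4
D^1 f = -4
matching coefficients of g against c_0 f + c_1 Df + … from the top degree down determines the c_i
solution: c_0 = -2, c_1 = -1/2


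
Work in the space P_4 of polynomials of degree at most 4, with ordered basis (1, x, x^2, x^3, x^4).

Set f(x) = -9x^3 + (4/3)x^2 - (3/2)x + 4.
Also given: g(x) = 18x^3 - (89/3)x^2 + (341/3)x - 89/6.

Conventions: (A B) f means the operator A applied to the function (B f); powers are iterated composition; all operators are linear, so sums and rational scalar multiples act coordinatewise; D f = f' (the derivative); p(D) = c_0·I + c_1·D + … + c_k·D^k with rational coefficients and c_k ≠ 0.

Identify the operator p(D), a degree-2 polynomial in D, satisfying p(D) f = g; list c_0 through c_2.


c_0 = -2, c_1 = 1, c_2 = -2

D^0 f = -9x^3 + (4/3)x^2 - (3/2)x + 4
D^1 f = -27x^2 + (8/3)x - 3/2
D^2 f = -54x + 8/3
matching coefficients of g against c_0 f + c_1 Df + … from the top degree down determines the c_i
solution: c_0 = -2, c_1 = 1, c_2 = -2


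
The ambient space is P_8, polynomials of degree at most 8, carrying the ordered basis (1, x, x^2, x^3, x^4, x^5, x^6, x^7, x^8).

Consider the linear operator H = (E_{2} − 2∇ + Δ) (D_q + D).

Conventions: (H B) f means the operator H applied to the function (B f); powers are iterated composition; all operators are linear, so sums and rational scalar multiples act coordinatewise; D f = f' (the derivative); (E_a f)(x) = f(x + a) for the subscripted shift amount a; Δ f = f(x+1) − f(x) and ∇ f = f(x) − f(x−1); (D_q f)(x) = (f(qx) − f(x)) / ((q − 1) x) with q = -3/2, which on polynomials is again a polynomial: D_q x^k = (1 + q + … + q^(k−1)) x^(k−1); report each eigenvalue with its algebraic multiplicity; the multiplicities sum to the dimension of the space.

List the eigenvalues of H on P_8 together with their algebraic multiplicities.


λ = 0 (multiplicity 9)

image of 1: 0
image of x: 2
image of x^2: (3/2)x + 3/2
image of x^3: (19/4)x^2 + (19/2)x + 133/4
image of x^4: (19/8)x^3 + (57/8)x^2 + (399/8)x + 133/8
image of x^5: (135/16)x^4 + (135/4)x^3 + (2835/8)x^2 + (945/4)x + 2565/16
image of x^6: (59/32)x^5 + (295/32)x^4 + (2065/16)x^3 + (2065/16)x^2 + (5605/32)x + 1829/32
image of x^7: (911/64)x^6 + (2733/32)x^5 + (95655/64)x^4 + (31885/16)x^3 + (259635/64)x^2 + (84723/32)x + 61037/64
image of x^8: -(237/128)x^7 - (1659/128)x^6 - (34839/128)x^5 - (58065/128)x^4 - (157605/128)x^3 - (154287/128)x^2 - (111153/128)x - 30099/128
the matrix is upper triangular; its diagonal is (0, 0, 0, 0, 0, 0, 0, 0, 0)
for a triangular matrix the eigenvalues are the diagonal entries, with algebraic multiplicity their repetition count


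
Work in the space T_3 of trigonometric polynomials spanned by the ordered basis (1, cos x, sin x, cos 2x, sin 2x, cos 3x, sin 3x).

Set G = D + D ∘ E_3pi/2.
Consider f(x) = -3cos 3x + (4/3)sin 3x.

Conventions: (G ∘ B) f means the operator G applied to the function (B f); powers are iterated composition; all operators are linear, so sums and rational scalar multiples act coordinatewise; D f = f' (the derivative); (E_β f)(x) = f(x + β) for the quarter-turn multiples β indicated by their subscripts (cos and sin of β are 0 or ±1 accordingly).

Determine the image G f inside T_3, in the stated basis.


D f = 4cos 3x + 9sin 3x
E_3pi/2 f = (4/3)cos 3x + 3sin 3x
D E_3pi/2 f = 9cos 3x - 4sin 3x
(D + D ∘ E_3pi/2) f = 13cos 3x + 5sin 3x

g(x) = 13cos 3x + 5sin 3x


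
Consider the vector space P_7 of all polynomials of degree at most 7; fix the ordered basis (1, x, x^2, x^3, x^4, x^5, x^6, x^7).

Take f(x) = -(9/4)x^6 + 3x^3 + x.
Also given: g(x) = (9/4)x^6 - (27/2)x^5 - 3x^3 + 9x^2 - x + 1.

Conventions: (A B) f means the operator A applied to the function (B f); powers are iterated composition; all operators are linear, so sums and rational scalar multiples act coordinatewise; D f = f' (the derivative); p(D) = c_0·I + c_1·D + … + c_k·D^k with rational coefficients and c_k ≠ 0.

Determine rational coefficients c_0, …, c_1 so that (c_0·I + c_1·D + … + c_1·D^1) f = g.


c_0 = -1, c_1 = 1

D^0 f = -(9/4)x^6 + 3x^3 + x
D^1 f = -(27/2)x^5 + 9x^2 + 1
matching coefficients of g against c_0 f + c_1 Df + … from the top degree down determines the c_i
solution: c_0 = -1, c_1 = 1


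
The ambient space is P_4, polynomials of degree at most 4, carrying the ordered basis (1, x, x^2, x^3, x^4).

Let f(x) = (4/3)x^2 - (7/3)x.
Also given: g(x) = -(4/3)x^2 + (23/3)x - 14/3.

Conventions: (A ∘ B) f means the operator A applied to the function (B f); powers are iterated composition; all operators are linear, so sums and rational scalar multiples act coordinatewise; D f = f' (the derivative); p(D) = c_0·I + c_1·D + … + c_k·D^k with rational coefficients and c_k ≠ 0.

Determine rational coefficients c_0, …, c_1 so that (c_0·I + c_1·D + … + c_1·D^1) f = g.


p(D) = -I + 2·D, i.e. c_0 = -1, c_1 = 2

D^0 f = (4/3)x^2 - (7/3)x
D^1 f = (8/3)x - 7/3
matching coefficients of g against c_0 f + c_1 Df + … from the top degree down determines the c_i
solution: c_0 = -1, c_1 = 2


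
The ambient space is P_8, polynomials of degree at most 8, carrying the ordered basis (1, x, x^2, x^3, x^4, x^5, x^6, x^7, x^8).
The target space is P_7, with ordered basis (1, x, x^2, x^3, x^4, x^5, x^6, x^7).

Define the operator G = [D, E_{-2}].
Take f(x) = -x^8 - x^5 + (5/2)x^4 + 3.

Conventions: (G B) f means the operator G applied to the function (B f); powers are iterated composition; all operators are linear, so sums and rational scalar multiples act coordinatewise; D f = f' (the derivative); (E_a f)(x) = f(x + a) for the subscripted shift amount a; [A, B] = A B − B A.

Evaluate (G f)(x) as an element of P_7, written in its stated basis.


E_{-2} f = -x^8 + 16x^7 - 112x^6 + 447x^5 - (2215/2)x^4 + 1732x^3 - 1652x^2 + 864x - 181
D E_{-2} f = -8x^7 + 112x^6 - 672x^5 + 2235x^4 - 4430x^3 + 5196x^2 - 3304x + 864
D f = -8x^7 - 5x^4 + 10x^3
E_{-2} D f = -8x^7 + 112x^6 - 672x^5 + 2235x^4 - 4430x^3 + 5196x^2 - 3304x + 864
[D, E_{-2}] f = 0

the image equals g(x) = 0


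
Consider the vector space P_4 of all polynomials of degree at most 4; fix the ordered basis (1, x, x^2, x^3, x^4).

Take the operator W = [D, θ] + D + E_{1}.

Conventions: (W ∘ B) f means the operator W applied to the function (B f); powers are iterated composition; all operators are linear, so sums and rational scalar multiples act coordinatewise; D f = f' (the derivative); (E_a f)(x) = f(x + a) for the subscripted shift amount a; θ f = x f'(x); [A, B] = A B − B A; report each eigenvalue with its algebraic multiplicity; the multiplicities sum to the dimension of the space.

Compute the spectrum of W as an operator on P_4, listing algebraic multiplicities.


image of 1: 1
image of x: x + 3
image of x^2: x^2 + 6x + 1
image of x^3: x^3 + 9x^2 + 3x + 1
image of x^4: x^4 + 12x^3 + 6x^2 + 4x + 1
the matrix is upper triangular; its diagonal is (1, 1, 1, 1, 1)
for a triangular matrix the eigenvalues are the diagonal entries, with algebraic multiplicity their repetition count

λ = 1 (multiplicity 5)


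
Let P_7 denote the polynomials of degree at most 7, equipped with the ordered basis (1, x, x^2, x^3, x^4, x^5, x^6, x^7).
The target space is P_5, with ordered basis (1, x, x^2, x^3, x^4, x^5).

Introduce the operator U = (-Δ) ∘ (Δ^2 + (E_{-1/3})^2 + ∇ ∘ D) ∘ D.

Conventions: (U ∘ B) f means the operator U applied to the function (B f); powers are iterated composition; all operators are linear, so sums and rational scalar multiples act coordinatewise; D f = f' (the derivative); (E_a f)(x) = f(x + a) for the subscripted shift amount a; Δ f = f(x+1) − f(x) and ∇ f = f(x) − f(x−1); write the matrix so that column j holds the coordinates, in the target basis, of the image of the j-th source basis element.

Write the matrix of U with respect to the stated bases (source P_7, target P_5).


the matrix is [[0, 0, -2, 1, -148/3, -4835/27, -25942/27, -306131/81]; [0, 0, 0, -6, 4, -740/3, -9670/9, -181594/27]; [0, 0, 0, 0, -12, 10, -740, -33845/9]; [0, 0, 0, 0, 0, -20, 20, -5180/3]; [0, 0, 0, 0, 0, 0, -30, 35]; [0, 0, 0, 0, 0, 0, 0, -42]] (rows listed top to bottom)

image of 1: 0
image of x: 0
image of x^2: -2
image of x^3: -6x + 1
image of x^4: -12x^2 + 4x - 148/3
image of x^5: -20x^3 + 10x^2 - (740/3)x - 4835/27
image of x^6: -30x^4 + 20x^3 - 740x^2 - (9670/9)x - 25942/27
image of x^7: -42x^5 + 35x^4 - (5180/3)x^3 - (33845/9)x^2 - (181594/27)x - 306131/81
each image's coordinates form column j of the matrix


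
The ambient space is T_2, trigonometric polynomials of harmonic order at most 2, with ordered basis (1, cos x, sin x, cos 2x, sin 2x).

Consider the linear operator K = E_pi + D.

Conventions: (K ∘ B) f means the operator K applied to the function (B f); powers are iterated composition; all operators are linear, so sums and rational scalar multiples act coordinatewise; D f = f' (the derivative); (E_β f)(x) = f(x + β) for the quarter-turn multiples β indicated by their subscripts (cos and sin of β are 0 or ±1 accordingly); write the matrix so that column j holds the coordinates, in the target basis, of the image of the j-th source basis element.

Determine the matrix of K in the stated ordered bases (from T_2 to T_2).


image of 1: 1
image of cos x: -cos x - sin x
image of sin x: cos x - sin x
image of cos 2x: cos 2x - 2sin 2x
image of sin 2x: 2cos 2x + sin 2x
each image's coordinates form column j of the matrix

the matrix is [[1, 0, 0, 0, 0]; [0, -1, 1, 0, 0]; [0, -1, -1, 0, 0]; [0, 0, 0, 1, 2]; [0, 0, 0, -2, 1]] (rows listed top to bottom)


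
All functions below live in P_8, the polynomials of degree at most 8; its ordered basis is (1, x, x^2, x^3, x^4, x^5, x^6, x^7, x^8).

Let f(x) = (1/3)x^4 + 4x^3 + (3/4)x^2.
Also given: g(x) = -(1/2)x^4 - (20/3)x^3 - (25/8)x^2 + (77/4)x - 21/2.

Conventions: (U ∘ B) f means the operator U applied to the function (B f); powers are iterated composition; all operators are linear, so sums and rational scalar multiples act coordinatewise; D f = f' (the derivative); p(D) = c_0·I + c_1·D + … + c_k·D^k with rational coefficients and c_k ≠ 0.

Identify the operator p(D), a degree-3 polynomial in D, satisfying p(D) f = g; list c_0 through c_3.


D^0 f = (1/3)x^4 + 4x^3 + (3/4)x^2
D^1 f = (4/3)x^3 + 12x^2 + (3/2)x
D^2 f = 4x^2 + 24x + 3/2
D^3 f = 8x + 24
matching coefficients of g against c_0 f + c_1 Df + … from the top degree down determines the c_i
solution: c_0 = -3/2, c_1 = -1/2, c_2 = 1, c_3 = -1/2

p(D) = -(3/2)·I − (1/2)·D + D^2 − (1/2)·D^3, i.e. c_0 = -3/2, c_1 = -1/2, c_2 = 1, c_3 = -1/2


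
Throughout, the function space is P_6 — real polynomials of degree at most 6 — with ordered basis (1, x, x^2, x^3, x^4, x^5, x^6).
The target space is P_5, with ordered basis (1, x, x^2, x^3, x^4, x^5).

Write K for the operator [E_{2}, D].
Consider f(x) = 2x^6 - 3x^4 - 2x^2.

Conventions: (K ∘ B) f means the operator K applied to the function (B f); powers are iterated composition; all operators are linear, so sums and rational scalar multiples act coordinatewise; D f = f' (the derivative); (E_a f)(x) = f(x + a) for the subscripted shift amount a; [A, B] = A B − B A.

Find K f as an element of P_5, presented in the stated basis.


D f = 12x^5 - 12x^3 - 4x
E_{2} D f = 12x^5 + 120x^4 + 468x^3 + 888x^2 + 812x + 280
E_{2} f = 2x^6 + 24x^5 + 117x^4 + 296x^3 + 406x^2 + 280x + 72
D E_{2} f = 12x^5 + 120x^4 + 468x^3 + 888x^2 + 812x + 280
[E_{2}, D] f = 0

g(x) = 0


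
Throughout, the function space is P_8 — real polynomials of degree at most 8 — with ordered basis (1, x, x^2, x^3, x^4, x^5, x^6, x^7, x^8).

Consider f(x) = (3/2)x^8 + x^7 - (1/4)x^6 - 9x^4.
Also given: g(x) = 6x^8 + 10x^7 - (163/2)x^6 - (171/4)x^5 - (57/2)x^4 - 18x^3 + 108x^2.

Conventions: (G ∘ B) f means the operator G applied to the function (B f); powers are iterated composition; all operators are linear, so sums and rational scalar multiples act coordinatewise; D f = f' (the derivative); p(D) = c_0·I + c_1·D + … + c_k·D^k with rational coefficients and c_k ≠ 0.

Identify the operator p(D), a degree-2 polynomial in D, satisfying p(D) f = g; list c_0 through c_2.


c_0 = 4, c_1 = 1/2, c_2 = -1

D^0 f = (3/2)x^8 + x^7 - (1/4)x^6 - 9x^4
D^1 f = 12x^7 + 7x^6 - (3/2)x^5 - 36x^3
D^2 f = 84x^6 + 42x^5 - (15/2)x^4 - 108x^2
matching coefficients of g against c_0 f + c_1 Df + … from the top degree down determines the c_i
solution: c_0 = 4, c_1 = 1/2, c_2 = -1


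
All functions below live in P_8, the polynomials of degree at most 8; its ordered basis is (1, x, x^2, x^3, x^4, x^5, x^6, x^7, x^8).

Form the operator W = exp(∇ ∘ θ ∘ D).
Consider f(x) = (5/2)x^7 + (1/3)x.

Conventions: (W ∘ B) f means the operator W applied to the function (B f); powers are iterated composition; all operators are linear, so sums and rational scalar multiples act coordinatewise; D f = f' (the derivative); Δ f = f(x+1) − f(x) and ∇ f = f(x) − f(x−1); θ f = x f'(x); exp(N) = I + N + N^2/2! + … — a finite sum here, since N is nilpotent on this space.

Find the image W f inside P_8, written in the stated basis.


order-1 term: 630x^5 - 1575x^4 + 2100x^3 - 1575x^2 + 630x - 105
order-2 term: 25200x^3 - 66150x^2 + 66150x - 23625
order-3 term: 100800x - 94500
the series for exp(∇ ∘ θ ∘ D) f terminates at order 3
exp(∇ ∘ θ ∘ D) f = (5/2)x^7 + 630x^5 - 1575x^4 + 27300x^3 - 67725x^2 + (502741/3)x - 118230

g(x) = (5/2)x^7 + 630x^5 - 1575x^4 + 27300x^3 - 67725x^2 + (502741/3)x - 118230


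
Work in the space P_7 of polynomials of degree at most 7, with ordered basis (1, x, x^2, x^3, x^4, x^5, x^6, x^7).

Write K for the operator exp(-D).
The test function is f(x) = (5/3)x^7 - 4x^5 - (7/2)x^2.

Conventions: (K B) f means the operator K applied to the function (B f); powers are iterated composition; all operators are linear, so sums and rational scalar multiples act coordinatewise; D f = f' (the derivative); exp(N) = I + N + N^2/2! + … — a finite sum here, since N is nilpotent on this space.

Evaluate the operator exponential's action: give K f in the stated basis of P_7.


order-1 term: -(35/3)x^6 + 20x^4 + 7x
order-2 term: 35x^5 - 40x^3 - 7/2
order-3 term: -(175/3)x^4 + 40x^2
order-4 term: (175/3)x^3 - 20x
order-5 term: -35x^2 + 4
order-6 term: (35/3)x
order-7 term: -5/3
the series for exp(-D) f terminates at order 7
exp(-D) f = (5/3)x^7 - (35/3)x^6 + 31x^5 - (115/3)x^4 + (55/3)x^3 + (3/2)x^2 - (4/3)x - 7/6

the result is g(x) = (5/3)x^7 - (35/3)x^6 + 31x^5 - (115/3)x^4 + (55/3)x^3 + (3/2)x^2 - (4/3)x - 7/6


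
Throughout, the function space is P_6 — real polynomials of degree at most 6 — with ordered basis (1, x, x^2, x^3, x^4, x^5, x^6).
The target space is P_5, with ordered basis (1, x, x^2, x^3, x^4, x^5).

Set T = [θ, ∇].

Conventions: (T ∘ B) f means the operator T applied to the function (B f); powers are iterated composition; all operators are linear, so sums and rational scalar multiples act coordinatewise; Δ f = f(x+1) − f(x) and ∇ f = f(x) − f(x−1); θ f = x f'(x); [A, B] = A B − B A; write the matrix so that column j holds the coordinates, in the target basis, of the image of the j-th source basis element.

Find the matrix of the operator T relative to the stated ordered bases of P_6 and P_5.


image of 1: 0
image of x: -1
image of x^2: -2x + 2
image of x^3: -3x^2 + 6x - 3
image of x^4: -4x^3 + 12x^2 - 12x + 4
image of x^5: -5x^4 + 20x^3 - 30x^2 + 20x - 5
image of x^6: -6x^5 + 30x^4 - 60x^3 + 60x^2 - 30x + 6
each image's coordinates form column j of the matrix

the matrix is [[0, -1, 2, -3, 4, -5, 6]; [0, 0, -2, 6, -12, 20, -30]; [0, 0, 0, -3, 12, -30, 60]; [0, 0, 0, 0, -4, 20, -60]; [0, 0, 0, 0, 0, -5, 30]; [0, 0, 0, 0, 0, 0, -6]] (rows listed top to bottom)


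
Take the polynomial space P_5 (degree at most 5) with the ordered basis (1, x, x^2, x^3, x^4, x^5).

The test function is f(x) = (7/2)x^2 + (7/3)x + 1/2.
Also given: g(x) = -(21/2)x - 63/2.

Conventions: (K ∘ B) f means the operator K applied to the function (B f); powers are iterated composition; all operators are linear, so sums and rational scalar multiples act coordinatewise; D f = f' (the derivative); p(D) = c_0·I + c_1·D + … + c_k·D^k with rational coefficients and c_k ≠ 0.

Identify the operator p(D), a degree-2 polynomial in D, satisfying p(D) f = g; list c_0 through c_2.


c_0 = 0, c_1 = -3/2, c_2 = -4

D^0 f = (7/2)x^2 + (7/3)x + 1/2
D^1 f = 7x + 7/3
D^2 f = 7
matching coefficients of g against c_0 f + c_1 Df + … from the top degree down determines the c_i
solution: c_0 = 0, c_1 = -3/2, c_2 = -4


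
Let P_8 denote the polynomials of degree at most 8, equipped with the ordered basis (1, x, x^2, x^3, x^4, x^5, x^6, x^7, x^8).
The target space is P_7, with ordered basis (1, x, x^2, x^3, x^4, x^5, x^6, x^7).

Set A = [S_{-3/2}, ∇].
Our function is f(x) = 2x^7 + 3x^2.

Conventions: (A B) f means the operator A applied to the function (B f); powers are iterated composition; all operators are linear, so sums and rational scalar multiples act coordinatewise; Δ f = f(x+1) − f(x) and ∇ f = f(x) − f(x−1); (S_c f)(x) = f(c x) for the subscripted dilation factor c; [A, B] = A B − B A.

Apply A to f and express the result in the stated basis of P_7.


∇ f = 14x^6 - 42x^5 + 70x^4 - 70x^3 + 42x^2 - 8x - 1
S_{-3/2} ∇ f = (5103/32)x^6 + (5103/16)x^5 + (2835/8)x^4 + (945/4)x^3 + (189/2)x^2 + 12x - 1
S_{-3/2} f = -(2187/64)x^7 + (27/4)x^2
∇ S_{-3/2} f = -(15309/64)x^6 + (45927/64)x^5 - (76545/64)x^4 + (76545/64)x^3 - (45927/64)x^2 + (16173/64)x - 2619/64
[S_{-3/2}, ∇] f = (25515/64)x^6 - (25515/64)x^5 + (99225/64)x^4 - (61425/64)x^3 + (51975/64)x^2 - (15405/64)x + 2555/64

the image equals g(x) = (25515/64)x^6 - (25515/64)x^5 + (99225/64)x^4 - (61425/64)x^3 + (51975/64)x^2 - (15405/64)x + 2555/64


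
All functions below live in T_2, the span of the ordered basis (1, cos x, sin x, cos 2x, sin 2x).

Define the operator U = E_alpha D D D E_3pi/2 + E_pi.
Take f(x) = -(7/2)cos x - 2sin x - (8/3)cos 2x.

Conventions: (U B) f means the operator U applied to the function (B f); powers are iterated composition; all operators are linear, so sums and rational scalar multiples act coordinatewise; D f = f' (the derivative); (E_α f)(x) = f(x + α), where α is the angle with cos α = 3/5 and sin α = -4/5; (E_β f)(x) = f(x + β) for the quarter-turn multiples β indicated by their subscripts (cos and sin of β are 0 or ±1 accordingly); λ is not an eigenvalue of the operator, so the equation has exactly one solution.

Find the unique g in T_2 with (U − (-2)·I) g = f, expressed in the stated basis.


write g with unknown coordinates in the stated basis and equate coefficients in (U − (-2)·I) g = f
solving from the highest basis element down gives g = (1/4)cos x - (9/2)sin x - (712/2977)cos 2x + (448/8931)sin 2x
check: U g = -4cos x + 7sin x - (19544/8931)cos 2x - (896/8931)sin 2x
so U g − (-2)·g = -(7/2)cos x - 2sin x - (8/3)cos 2x = f ✓

g(x) = (1/4)cos x - (9/2)sin x - (712/2977)cos 2x + (448/8931)sin 2x


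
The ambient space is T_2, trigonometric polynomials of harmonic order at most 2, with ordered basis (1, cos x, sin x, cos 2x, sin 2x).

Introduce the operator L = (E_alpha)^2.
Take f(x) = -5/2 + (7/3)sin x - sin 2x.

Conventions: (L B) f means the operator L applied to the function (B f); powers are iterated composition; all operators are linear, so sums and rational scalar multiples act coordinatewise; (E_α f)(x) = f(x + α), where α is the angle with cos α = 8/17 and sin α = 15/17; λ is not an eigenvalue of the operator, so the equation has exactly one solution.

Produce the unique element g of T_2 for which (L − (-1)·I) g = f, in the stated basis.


the result is g(x) = -5/4 - (35/16)cos x + (7/6)sin x - (120/161)cos 2x - (1/2)sin 2x

write g with unknown coordinates in the stated basis and equate coefficients in (L − (-1)·I) g = f
solving from the highest basis element down gives g = -5/4 - (35/16)cos x + (7/6)sin x - (120/161)cos 2x - (1/2)sin 2x
check: L g = -5/4 + (35/16)cos x + (7/6)sin x + (120/161)cos 2x - (1/2)sin 2x
so L g − (-1)·g = -5/2 + (7/3)sin x - sin 2x = f ✓


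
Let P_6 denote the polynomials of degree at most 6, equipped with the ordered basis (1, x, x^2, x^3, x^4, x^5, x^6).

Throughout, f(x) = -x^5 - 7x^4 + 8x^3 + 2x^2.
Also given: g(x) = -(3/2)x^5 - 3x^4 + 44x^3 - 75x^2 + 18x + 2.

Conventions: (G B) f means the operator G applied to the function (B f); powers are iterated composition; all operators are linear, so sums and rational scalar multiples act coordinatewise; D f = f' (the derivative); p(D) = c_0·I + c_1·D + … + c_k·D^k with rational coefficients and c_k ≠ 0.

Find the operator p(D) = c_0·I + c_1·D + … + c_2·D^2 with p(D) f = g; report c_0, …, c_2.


c_0 = 3/2, c_1 = -3/2, c_2 = 1/2

D^0 f = -x^5 - 7x^4 + 8x^3 + 2x^2
D^1 f = -5x^4 - 28x^3 + 24x^2 + 4x
D^2 f = -20x^3 - 84x^2 + 48x + 4
matching coefficients of g against c_0 f + c_1 Df + … from the top degree down determines the c_i
solution: c_0 = 3/2, c_1 = -3/2, c_2 = 1/2


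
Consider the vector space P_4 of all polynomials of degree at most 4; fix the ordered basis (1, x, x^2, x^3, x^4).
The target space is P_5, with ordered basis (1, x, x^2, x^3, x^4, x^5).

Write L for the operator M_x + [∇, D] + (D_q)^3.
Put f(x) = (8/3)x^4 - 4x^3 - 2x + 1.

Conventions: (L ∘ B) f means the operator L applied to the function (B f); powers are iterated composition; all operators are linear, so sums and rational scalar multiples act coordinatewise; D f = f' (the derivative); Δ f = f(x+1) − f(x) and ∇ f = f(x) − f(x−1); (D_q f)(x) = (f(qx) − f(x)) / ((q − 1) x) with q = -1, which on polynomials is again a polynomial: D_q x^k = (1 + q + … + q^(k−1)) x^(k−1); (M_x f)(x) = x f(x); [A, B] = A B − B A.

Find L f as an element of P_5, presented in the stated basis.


g(x) = (8/3)x^5 - 4x^4 - 2x^2 + x

M_x f = (8/3)x^5 - 4x^4 - 2x^2 + x
D f = (32/3)x^3 - 12x^2 - 2
∇ D f = 32x^2 - 56x + 68/3
∇ f = (32/3)x^3 - 28x^2 + (68/3)x - 26/3
D ∇ f = 32x^2 - 56x + 68/3
[∇, D] f = 0
D_q f = -4x^2 - 2
D_q D_q f = 0
D_q D_q D_q f = 0
(M_x + [∇, D] + (D_q)^3) f = (8/3)x^5 - 4x^4 - 2x^2 + x


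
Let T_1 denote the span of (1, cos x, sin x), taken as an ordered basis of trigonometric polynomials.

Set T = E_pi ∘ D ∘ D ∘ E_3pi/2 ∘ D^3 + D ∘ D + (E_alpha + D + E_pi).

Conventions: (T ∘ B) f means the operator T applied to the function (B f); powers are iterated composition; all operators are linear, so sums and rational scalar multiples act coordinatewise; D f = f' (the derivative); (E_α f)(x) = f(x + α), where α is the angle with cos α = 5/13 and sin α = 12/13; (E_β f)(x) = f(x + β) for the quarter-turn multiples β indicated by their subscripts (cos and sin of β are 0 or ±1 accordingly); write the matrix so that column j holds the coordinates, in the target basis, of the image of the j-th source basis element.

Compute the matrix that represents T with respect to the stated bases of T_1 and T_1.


image of 1: 2
image of cos x: -(34/13)cos x - (25/13)sin x
image of sin x: (25/13)cos x - (34/13)sin x
each image's coordinates form column j of the matrix

the matrix is [[2, 0, 0]; [0, -34/13, 25/13]; [0, -25/13, -34/13]] (rows listed top to bottom)


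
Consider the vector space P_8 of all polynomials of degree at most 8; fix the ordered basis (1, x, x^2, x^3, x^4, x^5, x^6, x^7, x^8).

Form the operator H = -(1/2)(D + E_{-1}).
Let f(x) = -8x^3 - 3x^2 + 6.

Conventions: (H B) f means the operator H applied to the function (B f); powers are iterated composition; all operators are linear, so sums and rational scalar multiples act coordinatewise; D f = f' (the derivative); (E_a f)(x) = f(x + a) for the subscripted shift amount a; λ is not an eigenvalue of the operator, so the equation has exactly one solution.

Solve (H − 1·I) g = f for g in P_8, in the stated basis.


g(x) = (16/3)x^3 + 2x^2 - (16/3)x - 26/9

write g with unknown coordinates in the stated basis and equate coefficients in (H − 1·I) g = f
solving from the highest basis element down gives g = (16/3)x^3 + 2x^2 - (16/3)x - 26/9
check: H g = -(8/3)x^3 - x^2 - (16/3)x + 28/9
so H g − 1·g = -8x^3 - 3x^2 + 6 = f ✓


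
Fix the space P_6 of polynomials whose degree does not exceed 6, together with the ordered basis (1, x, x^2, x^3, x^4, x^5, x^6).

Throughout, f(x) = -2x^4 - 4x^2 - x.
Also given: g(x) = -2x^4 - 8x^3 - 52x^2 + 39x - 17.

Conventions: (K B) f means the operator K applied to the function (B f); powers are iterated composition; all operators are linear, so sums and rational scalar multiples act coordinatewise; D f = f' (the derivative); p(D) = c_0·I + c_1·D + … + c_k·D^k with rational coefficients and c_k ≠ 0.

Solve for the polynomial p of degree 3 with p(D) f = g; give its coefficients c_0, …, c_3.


p(D) = I + D + 2·D^2 − D^3, i.e. c_0 = 1, c_1 = 1, c_2 = 2, c_3 = -1

D^0 f = -2x^4 - 4x^2 - x
D^1 f = -8x^3 - 8x - 1
D^2 f = -24x^2 - 8
D^3 f = -48x
matching coefficients of g against c_0 f + c_1 Df + … from the top degree down determines the c_i
solution: c_0 = 1, c_1 = 1, c_2 = 2, c_3 = -1


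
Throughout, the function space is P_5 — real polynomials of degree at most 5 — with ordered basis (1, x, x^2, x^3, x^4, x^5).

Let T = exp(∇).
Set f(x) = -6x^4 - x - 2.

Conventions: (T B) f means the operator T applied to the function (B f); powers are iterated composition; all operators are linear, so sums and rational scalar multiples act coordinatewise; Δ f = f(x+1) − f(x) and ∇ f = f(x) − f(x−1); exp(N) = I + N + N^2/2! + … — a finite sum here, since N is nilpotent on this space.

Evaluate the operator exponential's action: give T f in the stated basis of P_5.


the image equals g(x) = -6x^4 - 24x^3 + 23x - 9

order-1 term: -24x^3 + 36x^2 - 24x + 5
order-2 term: -36x^2 + 72x - 42
order-3 term: -24x + 36
order-4 term: -6
the series for exp(∇) f terminates at order 4
exp(∇) f = -6x^4 - 24x^3 + 23x - 9
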